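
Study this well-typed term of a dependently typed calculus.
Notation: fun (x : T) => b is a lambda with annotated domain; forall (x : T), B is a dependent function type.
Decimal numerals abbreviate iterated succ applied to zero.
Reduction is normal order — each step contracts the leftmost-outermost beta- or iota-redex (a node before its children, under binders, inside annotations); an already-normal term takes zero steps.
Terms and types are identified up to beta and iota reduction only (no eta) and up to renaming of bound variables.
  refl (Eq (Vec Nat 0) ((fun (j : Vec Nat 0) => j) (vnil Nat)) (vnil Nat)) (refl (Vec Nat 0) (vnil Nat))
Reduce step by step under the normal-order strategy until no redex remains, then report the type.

normal-order reduction sequence:
  refl (Eq (Vec Nat 0) ((fun (j : Vec Nat 0) => j) (vnil Nat)) (vnil Nat)) (refl (Vec Nat 0) (vnil Nat))
  ~> refl (Eq (Vec Nat 0) (vnil Nat) (vnil Nat)) (refl (Vec Nat 0) (vnil Nat))
the term's type:
  Eq (Eq (Vec Nat 0) (vnil Nat) (vnil Nat)) (refl (Vec Nat 0) (vnil Nat)) (refl (Vec Nat 0) (vnil Nat))


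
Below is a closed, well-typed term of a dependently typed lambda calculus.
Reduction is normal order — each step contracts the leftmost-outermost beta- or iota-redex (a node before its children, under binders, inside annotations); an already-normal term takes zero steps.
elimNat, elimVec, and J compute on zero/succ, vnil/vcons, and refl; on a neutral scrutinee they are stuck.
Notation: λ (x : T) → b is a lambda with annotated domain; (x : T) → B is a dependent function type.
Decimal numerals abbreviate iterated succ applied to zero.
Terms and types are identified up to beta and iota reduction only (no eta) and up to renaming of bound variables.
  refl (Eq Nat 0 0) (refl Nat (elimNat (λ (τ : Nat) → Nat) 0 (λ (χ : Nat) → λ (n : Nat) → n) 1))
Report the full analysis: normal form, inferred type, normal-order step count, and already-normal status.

normal form:
  refl (Eq Nat 0 0) (refl Nat 0)
the term's type:
  Eq (Eq Nat 0 0) (refl Nat 0) (refl Nat 0)
normal-order step count: 4
started in normal form: no
first contracted redex: an elimNat iota-redex


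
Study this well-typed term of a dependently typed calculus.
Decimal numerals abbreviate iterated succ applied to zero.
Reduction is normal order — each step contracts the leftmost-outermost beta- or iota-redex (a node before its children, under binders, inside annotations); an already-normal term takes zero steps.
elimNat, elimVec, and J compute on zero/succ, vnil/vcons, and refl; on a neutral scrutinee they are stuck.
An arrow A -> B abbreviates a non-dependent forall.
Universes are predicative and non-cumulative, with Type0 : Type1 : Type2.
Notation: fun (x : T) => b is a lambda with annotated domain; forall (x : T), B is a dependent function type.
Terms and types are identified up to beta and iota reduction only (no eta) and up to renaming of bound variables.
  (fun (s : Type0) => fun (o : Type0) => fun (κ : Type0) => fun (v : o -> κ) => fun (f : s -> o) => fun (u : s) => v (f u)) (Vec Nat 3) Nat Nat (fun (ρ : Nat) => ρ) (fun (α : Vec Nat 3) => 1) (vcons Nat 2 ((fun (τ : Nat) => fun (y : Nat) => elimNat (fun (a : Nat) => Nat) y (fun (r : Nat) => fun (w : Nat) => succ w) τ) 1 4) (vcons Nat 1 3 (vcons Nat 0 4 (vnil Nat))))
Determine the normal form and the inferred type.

normal form:
  1
the term's type:
  Nat


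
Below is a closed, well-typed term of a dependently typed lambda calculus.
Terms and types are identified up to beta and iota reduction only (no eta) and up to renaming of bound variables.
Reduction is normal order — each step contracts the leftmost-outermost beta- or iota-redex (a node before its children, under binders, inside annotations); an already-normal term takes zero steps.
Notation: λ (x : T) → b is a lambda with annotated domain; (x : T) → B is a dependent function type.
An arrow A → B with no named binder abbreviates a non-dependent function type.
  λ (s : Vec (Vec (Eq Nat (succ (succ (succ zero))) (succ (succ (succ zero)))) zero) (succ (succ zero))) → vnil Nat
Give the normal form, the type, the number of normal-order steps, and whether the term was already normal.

reduced normal form:
  λ (s : Vec (Vec (Eq Nat (succ (succ (succ zero))) (succ (succ (succ zero)))) zero) (succ (succ zero))) → vnil Nat
the term's type:
  Vec (Vec (Eq Nat (succ (succ (succ zero))) (succ (succ (succ zero)))) zero) (succ (succ zero)) → Vec Nat zero
reduction steps (normal order): 0
started in normal form: yes


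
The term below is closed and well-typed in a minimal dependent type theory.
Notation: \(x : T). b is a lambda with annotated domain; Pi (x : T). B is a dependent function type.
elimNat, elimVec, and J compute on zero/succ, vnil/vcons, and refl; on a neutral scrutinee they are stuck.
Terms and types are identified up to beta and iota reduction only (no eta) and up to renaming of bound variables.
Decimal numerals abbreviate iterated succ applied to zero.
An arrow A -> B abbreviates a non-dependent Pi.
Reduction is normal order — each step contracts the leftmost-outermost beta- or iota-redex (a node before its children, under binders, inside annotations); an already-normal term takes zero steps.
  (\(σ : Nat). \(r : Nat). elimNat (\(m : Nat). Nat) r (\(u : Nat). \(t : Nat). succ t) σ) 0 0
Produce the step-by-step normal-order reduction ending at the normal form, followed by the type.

normal-order reduction:
  (\(σ : Nat). \(r : Nat). elimNat (\(m : Nat). Nat) r (\(u : Nat). \(t : Nat). succ t) σ) 0 0
  ~> (\(σ : Nat). elimNat (\(r : Nat). Nat) σ (\(m : Nat). \(u : Nat). succ u) 0) 0
  ~> elimNat (\(σ : Nat). Nat) 0 (\(r : Nat). \(m : Nat). succ m) 0
  ~> 0
type:
  Nat


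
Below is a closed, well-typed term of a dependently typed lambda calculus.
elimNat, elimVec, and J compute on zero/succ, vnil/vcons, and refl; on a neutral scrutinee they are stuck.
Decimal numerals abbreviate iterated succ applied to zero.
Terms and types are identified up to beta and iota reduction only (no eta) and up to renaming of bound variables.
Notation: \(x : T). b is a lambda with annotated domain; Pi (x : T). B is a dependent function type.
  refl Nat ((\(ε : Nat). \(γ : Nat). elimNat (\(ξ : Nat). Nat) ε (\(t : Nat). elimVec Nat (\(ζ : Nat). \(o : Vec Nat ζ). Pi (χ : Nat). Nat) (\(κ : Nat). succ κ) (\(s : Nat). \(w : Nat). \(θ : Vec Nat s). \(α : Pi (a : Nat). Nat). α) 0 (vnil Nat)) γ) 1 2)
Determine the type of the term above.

the term's type:
  Eq Nat 3 3


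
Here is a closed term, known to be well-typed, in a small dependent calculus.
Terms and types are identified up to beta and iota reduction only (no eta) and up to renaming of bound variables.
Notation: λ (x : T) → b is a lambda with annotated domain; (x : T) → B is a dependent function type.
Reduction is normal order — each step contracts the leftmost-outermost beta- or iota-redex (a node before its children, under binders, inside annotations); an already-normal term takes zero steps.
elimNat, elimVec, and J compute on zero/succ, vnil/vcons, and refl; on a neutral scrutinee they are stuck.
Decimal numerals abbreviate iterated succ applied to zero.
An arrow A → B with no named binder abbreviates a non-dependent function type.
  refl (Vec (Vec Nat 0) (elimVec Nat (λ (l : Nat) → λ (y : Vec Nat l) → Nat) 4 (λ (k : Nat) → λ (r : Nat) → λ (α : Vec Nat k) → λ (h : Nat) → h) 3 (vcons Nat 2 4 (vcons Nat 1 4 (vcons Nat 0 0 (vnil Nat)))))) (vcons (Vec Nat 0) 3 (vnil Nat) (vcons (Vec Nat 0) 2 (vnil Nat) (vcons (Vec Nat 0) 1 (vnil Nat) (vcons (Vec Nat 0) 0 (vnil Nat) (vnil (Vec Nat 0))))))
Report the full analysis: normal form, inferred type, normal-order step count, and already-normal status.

reduced normal form:
  refl (Vec (Vec Nat 0) 4) (vcons (Vec Nat 0) 3 (vnil Nat) (vcons (Vec Nat 0) 2 (vnil Nat) (vcons (Vec Nat 0) 1 (vnil Nat) (vcons (Vec Nat 0) 0 (vnil Nat) (vnil (Vec Nat 0))))))
inferred type:
  Eq (Vec (Vec Nat 0) 4) (vcons (Vec Nat 0) 3 (vnil Nat) (vcons (Vec Nat 0) 2 (vnil Nat) (vcons (Vec Nat 0) 1 (vnil Nat) (vcons (Vec Nat 0) 0 (vnil Nat) (vnil (Vec Nat 0)))))) (vcons (Vec Nat 0) 3 (vnil Nat) (vcons (Vec Nat 0) 2 (vnil Nat) (vcons (Vec Nat 0) 1 (vnil Nat) (vcons (Vec Nat 0) 0 (vnil Nat) (vnil (Vec Nat 0))))))
steps to reach normal form (normal order): 16
started in normal form: no
first contracted redex: an elimVec iota-redex


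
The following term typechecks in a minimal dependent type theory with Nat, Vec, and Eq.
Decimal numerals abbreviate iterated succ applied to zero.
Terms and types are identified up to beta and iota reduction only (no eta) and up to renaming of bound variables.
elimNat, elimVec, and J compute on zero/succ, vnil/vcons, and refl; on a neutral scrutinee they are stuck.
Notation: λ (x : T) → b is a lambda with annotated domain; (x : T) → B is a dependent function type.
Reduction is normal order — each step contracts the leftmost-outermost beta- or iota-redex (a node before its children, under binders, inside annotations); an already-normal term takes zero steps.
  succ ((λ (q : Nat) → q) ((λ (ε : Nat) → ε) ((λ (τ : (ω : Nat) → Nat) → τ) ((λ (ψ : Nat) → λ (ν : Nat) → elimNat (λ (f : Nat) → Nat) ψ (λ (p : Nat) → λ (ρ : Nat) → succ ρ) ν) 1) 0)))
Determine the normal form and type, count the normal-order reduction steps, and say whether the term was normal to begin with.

normal form:
  2
type:
  Nat
reduction steps (normal order): 6
term was already normal: no
first contracted redex: a beta-redex


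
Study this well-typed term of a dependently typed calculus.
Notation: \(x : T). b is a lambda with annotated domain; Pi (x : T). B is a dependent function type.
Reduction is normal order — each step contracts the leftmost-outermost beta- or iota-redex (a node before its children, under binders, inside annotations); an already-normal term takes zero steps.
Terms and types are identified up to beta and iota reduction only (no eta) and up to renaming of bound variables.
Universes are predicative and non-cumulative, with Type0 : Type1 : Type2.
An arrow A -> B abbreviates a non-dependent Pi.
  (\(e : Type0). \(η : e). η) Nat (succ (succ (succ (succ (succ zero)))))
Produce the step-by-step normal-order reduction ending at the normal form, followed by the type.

normal-order reduction:
  (\(e : Type0). \(η : e). η) Nat (succ (succ (succ (succ (succ zero)))))
  ~> (\(e : Nat). e) (succ (succ (succ (succ (succ zero)))))
  ~> succ (succ (succ (succ (succ zero))))
type:
  Nat


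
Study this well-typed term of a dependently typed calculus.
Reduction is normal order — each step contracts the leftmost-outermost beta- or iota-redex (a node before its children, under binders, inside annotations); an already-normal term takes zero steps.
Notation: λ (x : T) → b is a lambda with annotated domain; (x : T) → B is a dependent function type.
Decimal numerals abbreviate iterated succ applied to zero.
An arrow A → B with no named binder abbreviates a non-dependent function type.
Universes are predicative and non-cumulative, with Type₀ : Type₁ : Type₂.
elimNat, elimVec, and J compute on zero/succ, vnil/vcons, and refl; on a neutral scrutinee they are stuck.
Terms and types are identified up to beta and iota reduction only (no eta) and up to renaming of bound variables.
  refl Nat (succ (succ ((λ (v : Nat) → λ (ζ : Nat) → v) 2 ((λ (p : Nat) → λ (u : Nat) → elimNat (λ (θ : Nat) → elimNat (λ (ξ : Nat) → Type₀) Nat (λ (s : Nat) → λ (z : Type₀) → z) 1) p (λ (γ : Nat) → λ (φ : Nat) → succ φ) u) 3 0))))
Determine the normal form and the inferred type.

resulting normal form:
  refl Nat 4
the term's type:
  Eq Nat 4 4
observation: the leftmost-outermost redex is a beta-redex, and normalization takes 2 steps.


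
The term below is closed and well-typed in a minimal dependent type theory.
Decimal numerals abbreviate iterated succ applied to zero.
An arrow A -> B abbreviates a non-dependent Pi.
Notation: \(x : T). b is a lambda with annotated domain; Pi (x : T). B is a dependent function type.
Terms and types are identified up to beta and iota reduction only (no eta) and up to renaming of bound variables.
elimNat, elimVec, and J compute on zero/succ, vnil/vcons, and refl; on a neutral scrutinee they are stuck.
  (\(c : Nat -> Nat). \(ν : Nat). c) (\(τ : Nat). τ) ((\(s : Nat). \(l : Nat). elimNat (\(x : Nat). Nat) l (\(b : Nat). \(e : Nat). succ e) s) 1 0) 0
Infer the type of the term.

the term's type:
  Nat


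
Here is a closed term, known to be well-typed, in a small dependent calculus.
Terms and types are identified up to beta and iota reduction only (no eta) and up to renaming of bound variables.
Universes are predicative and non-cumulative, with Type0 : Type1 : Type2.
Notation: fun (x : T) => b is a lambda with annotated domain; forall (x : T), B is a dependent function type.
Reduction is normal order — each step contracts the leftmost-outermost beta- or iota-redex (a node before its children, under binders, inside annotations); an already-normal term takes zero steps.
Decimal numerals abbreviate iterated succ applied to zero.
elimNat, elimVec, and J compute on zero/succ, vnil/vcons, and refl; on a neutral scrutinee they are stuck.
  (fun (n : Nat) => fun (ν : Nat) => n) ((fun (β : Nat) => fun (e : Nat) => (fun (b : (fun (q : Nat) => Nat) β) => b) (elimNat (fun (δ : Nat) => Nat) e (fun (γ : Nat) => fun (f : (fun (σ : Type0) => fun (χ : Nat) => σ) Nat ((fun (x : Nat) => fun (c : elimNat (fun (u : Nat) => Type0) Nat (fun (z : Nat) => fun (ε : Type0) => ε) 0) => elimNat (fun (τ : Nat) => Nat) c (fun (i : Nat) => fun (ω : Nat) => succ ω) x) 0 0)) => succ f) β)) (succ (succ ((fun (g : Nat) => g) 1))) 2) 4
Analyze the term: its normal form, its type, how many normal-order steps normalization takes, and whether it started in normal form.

resulting normal form:
  5
inferred type:
  Nat
normal-order step count: 18
term was already normal: no
first contracted redex: a beta-redex


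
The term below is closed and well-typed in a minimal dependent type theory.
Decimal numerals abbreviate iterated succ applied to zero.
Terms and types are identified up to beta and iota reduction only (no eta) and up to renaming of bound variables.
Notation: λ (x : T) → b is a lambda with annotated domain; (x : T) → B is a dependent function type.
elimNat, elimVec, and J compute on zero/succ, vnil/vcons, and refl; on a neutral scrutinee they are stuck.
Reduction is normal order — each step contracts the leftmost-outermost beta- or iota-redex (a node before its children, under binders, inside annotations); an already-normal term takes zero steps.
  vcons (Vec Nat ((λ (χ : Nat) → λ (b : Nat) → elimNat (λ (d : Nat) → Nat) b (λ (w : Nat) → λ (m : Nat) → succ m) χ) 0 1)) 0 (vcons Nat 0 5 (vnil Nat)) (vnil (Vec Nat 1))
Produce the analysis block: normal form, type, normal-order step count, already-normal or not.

reduced normal form:
  vcons (Vec Nat 1) 0 (vcons Nat 0 5 (vnil Nat)) (vnil (Vec Nat 1))
type:
  Vec (Vec Nat 1) 1
normal-order step count: 3
started in normal form: no
first redex: a beta-redex


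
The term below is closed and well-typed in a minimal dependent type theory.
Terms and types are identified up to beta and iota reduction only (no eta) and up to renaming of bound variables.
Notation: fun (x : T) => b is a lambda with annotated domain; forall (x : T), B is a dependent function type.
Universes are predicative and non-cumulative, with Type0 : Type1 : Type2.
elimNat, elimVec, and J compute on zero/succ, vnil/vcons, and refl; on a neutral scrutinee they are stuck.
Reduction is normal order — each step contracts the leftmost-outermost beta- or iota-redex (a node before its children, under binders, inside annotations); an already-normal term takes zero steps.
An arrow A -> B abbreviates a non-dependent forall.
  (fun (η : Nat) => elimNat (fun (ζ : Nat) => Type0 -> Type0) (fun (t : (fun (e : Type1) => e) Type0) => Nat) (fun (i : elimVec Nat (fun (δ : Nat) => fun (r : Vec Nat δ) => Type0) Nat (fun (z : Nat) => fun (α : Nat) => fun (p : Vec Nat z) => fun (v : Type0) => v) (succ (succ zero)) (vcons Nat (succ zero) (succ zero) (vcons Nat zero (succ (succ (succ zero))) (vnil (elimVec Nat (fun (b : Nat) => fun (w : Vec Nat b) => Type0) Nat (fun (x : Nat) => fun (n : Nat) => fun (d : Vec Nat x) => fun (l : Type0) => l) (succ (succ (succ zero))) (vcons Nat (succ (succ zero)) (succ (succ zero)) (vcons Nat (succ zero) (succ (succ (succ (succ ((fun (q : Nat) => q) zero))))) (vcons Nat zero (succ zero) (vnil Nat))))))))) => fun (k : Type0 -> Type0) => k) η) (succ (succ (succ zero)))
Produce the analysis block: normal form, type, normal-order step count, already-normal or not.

normal form:
  fun (η : Type0) => Nat
type:
  Type0 -> Type0
normal-order step count: 12
term was already normal: no
first contracted redex: a beta-redex


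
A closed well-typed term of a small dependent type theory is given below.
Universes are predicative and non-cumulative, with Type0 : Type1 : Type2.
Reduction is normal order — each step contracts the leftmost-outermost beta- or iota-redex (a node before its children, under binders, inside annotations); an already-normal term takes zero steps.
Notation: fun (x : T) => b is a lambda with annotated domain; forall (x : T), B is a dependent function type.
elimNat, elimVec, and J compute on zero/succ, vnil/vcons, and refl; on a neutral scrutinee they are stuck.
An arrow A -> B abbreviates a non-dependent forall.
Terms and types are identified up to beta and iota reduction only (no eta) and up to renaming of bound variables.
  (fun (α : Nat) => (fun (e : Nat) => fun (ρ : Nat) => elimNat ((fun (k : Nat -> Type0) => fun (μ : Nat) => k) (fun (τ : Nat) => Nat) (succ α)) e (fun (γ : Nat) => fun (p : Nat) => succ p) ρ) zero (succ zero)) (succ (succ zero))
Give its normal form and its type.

normal form:
  succ zero
inferred type:
  Nat
observation: contracting a beta-redex first, the term normalizes in 7 steps.


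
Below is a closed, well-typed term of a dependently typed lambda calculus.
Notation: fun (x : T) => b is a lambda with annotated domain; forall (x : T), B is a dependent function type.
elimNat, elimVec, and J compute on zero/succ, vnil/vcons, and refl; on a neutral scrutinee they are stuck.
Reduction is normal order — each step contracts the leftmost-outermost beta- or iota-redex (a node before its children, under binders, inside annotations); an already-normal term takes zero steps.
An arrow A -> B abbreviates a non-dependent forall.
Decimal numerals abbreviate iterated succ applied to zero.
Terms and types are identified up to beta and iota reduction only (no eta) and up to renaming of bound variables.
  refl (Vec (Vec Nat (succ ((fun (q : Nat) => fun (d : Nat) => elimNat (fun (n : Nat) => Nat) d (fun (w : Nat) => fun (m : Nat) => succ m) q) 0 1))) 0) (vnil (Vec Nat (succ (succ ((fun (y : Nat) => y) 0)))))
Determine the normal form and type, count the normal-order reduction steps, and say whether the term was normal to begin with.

reduced normal form:
  refl (Vec (Vec Nat 2) 0) (vnil (Vec Nat 2))
inferred type:
  Eq (Vec (Vec Nat 2) 0) (vnil (Vec Nat 2)) (vnil (Vec Nat 2))
steps to reach normal form (normal order): 4
already normal: no
first redex: a beta-redex


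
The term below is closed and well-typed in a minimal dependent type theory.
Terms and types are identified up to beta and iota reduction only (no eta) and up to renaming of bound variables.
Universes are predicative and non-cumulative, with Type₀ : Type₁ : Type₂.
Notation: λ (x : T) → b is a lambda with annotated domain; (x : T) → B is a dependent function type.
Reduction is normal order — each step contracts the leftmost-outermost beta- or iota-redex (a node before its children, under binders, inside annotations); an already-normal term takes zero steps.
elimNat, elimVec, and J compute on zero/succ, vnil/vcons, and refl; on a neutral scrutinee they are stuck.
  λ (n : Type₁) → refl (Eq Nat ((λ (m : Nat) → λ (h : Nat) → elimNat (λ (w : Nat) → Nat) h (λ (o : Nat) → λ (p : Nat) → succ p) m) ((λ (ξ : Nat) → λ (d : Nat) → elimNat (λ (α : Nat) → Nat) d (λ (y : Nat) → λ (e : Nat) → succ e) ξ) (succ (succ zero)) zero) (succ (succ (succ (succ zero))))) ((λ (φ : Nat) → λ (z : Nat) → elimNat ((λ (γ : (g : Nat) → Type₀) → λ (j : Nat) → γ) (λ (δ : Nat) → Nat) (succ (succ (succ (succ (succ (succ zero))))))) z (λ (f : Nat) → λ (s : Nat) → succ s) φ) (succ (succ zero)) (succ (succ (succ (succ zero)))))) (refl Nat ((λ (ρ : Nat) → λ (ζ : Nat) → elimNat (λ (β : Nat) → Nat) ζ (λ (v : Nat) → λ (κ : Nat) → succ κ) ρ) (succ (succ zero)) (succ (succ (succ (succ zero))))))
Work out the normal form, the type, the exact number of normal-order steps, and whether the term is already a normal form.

resulting normal form:
  λ (n : Type₁) → refl (Eq Nat (succ (succ (succ (succ (succ (succ zero)))))) (succ (succ (succ (succ (succ (succ zero))))))) (refl Nat (succ (succ (succ (succ (succ (succ zero)))))))
type:
  (n : Type₁) → Eq (Eq Nat (succ (succ (succ (succ (succ (succ zero)))))) (succ (succ (succ (succ (succ (succ zero))))))) (refl Nat (succ (succ (succ (succ (succ (succ zero))))))) (refl Nat (succ (succ (succ (succ (succ (succ zero)))))))
steps to reach normal form (normal order): 36
started in normal form: no
first redex: a beta-redex


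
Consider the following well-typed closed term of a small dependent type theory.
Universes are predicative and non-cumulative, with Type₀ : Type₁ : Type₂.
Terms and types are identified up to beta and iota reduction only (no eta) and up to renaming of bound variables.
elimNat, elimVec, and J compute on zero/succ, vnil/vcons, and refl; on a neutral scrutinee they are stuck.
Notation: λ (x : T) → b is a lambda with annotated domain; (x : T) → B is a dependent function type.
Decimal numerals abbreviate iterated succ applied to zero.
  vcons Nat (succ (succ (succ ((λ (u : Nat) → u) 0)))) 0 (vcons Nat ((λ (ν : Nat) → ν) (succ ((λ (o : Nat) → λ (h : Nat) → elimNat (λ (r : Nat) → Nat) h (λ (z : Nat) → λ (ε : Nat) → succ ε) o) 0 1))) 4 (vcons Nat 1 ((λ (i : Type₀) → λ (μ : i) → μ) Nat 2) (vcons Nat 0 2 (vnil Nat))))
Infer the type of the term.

the term's type:
  Vec Nat 4


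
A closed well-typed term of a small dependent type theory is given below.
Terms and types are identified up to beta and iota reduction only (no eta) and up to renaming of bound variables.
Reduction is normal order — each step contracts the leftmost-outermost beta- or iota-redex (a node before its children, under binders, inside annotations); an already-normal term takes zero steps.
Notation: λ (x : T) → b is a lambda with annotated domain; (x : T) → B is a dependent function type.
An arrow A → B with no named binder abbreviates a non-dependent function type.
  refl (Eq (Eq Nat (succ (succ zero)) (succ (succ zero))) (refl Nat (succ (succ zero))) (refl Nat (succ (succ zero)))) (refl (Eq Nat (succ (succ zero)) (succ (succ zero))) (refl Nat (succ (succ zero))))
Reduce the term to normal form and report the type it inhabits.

reduced normal form:
  refl (Eq (Eq Nat (succ (succ zero)) (succ (succ zero))) (refl Nat (succ (succ zero))) (refl Nat (succ (succ zero)))) (refl (Eq Nat (succ (succ zero)) (succ (succ zero))) (refl Nat (succ (succ zero))))
the term's type:
  Eq (Eq (Eq Nat (succ (succ zero)) (succ (succ zero))) (refl Nat (succ (succ zero))) (refl Nat (succ (succ zero)))) (refl (Eq Nat (succ (succ zero)) (succ (succ zero))) (refl Nat (succ (succ zero)))) (refl (Eq Nat (succ (succ zero)) (succ (succ zero))) (refl Nat (succ (succ zero))))


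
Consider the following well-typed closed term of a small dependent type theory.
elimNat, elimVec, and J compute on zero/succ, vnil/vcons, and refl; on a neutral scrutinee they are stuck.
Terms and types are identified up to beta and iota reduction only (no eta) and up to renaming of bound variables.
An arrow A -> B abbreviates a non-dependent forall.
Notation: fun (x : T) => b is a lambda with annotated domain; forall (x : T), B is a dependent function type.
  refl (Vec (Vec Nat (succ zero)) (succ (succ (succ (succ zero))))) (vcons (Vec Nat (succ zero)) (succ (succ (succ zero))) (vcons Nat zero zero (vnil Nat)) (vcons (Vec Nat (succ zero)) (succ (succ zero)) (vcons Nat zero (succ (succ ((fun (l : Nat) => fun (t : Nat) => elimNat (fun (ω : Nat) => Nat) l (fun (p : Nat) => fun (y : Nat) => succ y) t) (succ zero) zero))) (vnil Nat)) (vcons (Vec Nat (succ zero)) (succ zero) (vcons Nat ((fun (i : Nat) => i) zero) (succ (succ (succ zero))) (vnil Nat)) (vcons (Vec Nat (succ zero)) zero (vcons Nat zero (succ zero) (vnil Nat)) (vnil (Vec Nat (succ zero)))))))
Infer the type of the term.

type:
  Eq (Vec (Vec Nat (succ zero)) (succ (succ (succ (succ zero))))) (vcons (Vec Nat (succ zero)) (succ (succ (succ zero))) (vcons Nat zero zero (vnil Nat)) (vcons (Vec Nat (succ zero)) (succ (succ zero)) (vcons Nat zero (succ (succ (succ zero))) (vnil Nat)) (vcons (Vec Nat (succ zero)) (succ zero) (vcons Nat zero (succ (succ (succ zero))) (vnil Nat)) (vcons (Vec Nat (succ zero)) zero (vcons Nat zero (succ zero) (vnil Nat)) (vnil (Vec Nat (succ zero))))))) (vcons (Vec Nat (succ zero)) (succ (succ (succ zero))) (vcons Nat zero zero (vnil Nat)) (vcons (Vec Nat (succ zero)) (succ (succ zero)) (vcons Nat zero (succ (succ (succ zero))) (vnil Nat)) (vcons (Vec Nat (succ zero)) (succ zero) (vcons Nat zero (succ (succ (succ zero))) (vnil Nat)) (vcons (Vec Nat (succ zero)) zero (vcons Nat zero (succ zero) (vnil Nat)) (vnil (Vec Nat (succ zero)))))))


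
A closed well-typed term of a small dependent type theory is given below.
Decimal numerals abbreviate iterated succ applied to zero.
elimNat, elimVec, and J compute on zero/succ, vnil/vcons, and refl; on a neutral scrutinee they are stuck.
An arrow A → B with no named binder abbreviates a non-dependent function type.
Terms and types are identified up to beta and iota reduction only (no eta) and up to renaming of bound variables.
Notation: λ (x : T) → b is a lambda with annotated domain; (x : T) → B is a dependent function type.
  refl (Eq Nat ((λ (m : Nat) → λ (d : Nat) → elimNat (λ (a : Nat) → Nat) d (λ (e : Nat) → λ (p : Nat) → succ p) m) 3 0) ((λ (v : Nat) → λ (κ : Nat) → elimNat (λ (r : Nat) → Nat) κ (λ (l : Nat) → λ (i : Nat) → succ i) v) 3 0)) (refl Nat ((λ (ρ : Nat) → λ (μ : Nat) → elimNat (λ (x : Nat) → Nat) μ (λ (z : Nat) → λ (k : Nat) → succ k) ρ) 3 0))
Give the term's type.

the term's type:
  Eq (Eq Nat 3 3) (refl Nat 3) (refl Nat 3)


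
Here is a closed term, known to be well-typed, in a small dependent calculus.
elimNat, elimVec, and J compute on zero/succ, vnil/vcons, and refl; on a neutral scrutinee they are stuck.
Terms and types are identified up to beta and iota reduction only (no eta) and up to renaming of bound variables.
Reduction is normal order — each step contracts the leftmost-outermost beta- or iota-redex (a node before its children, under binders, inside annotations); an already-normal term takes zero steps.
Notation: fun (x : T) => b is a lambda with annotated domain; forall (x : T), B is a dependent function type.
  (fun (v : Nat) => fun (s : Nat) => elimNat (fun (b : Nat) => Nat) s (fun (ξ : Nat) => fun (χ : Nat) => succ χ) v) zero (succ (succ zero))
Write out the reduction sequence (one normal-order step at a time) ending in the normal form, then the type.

reduction (normal order):
  (fun (v : Nat) => fun (s : Nat) => elimNat (fun (b : Nat) => Nat) s (fun (ξ : Nat) => fun (χ : Nat) => succ χ) v) zero (succ (succ zero))
  ~> (fun (v : Nat) => elimNat (fun (s : Nat) => Nat) v (fun (b : Nat) => fun (ξ : Nat) => succ ξ) zero) (succ (succ zero))
  ~> elimNat (fun (v : Nat) => Nat) (succ (succ zero)) (fun (s : Nat) => fun (b : Nat) => succ b) zero
  ~> succ (succ zero)
type:
  Nat


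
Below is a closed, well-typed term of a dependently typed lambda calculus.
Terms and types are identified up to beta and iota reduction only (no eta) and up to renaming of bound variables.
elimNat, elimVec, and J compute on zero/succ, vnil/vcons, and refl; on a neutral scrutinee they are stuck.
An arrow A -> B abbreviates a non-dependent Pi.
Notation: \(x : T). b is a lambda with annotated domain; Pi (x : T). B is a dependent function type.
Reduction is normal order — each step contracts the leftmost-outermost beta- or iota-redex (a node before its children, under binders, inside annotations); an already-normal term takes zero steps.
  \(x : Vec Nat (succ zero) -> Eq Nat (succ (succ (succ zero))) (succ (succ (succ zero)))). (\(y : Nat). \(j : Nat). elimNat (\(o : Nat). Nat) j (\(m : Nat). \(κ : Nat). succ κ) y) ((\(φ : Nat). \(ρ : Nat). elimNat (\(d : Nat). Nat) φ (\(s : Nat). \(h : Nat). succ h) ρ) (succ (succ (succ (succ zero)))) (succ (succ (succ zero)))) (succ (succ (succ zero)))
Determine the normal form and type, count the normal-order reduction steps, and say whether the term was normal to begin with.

reduced normal form:
  \(x : Vec Nat (succ zero) -> Eq Nat (succ (succ (succ zero))) (succ (succ (succ zero)))). succ (succ (succ (succ (succ (succ (succ (succ (succ (succ zero)))))))))
inferred type:
  (Vec Nat (succ zero) -> Eq Nat (succ (succ (succ zero))) (succ (succ (succ zero)))) -> Nat
steps to reach normal form (normal order): 36
term was already normal: no
first redex: a beta-redex


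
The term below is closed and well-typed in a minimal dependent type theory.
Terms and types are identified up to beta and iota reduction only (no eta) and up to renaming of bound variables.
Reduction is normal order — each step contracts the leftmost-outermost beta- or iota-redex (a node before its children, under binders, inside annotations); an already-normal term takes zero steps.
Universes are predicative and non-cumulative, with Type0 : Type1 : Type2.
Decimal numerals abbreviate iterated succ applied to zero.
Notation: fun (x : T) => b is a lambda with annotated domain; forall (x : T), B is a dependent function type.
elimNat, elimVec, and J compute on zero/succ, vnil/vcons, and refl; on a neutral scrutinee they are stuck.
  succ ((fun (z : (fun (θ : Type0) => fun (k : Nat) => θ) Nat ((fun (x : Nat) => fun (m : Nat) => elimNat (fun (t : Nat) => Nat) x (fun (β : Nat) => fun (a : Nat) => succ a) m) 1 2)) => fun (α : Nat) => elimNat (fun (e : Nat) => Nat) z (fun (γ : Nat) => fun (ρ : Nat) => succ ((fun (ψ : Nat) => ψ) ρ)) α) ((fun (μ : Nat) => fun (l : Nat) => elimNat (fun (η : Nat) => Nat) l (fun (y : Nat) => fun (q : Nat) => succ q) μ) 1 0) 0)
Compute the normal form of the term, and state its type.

reduced normal form:
  2
the term's type:
  Nat
observation: 9 normal-order steps separate the term from its normal form.


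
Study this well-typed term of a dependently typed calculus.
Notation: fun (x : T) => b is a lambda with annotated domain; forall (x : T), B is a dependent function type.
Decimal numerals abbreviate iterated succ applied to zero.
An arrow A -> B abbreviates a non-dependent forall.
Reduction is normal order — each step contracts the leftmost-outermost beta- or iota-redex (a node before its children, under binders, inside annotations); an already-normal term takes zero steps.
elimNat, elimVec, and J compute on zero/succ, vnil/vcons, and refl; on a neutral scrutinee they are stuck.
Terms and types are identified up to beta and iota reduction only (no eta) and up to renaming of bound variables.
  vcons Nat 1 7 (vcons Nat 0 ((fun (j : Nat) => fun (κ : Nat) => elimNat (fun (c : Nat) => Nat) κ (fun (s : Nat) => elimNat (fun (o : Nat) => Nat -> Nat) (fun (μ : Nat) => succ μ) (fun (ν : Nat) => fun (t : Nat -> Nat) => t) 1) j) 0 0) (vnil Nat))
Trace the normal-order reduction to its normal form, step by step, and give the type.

reduction (normal order):
  vcons Nat 1 7 (vcons Nat 0 ((fun (j : Nat) => fun (κ : Nat) => elimNat (fun (c : Nat) => Nat) κ (fun (s : Nat) => elimNat (fun (o : Nat) => Nat -> Nat) (fun (μ : Nat) => succ μ) (fun (ν : Nat) => fun (t : Nat -> Nat) => t) 1) j) 0 0) (vnil Nat))
  ~> vcons Nat 1 7 (vcons Nat 0 ((fun (j : Nat) => elimNat (fun (κ : Nat) => Nat) j (fun (c : Nat) => elimNat (fun (s : Nat) => Nat -> Nat) (fun (o : Nat) => succ o) (fun (μ : Nat) => fun (ν : Nat -> Nat) => ν) 1) 0) 0) (vnil Nat))
  ~> vcons Nat 1 7 (vcons Nat 0 (elimNat (fun (j : Nat) => Nat) 0 (fun (κ : Nat) => elimNat (fun (c : Nat) => Nat -> Nat) (fun (s : Nat) => succ s) (fun (o : Nat) => fun (μ : Nat -> Nat) => μ) 1) 0) (vnil Nat))
  ~> vcons Nat 1 7 (vcons Nat 0 0 (vnil Nat))
the term's type:
  Vec Nat 2


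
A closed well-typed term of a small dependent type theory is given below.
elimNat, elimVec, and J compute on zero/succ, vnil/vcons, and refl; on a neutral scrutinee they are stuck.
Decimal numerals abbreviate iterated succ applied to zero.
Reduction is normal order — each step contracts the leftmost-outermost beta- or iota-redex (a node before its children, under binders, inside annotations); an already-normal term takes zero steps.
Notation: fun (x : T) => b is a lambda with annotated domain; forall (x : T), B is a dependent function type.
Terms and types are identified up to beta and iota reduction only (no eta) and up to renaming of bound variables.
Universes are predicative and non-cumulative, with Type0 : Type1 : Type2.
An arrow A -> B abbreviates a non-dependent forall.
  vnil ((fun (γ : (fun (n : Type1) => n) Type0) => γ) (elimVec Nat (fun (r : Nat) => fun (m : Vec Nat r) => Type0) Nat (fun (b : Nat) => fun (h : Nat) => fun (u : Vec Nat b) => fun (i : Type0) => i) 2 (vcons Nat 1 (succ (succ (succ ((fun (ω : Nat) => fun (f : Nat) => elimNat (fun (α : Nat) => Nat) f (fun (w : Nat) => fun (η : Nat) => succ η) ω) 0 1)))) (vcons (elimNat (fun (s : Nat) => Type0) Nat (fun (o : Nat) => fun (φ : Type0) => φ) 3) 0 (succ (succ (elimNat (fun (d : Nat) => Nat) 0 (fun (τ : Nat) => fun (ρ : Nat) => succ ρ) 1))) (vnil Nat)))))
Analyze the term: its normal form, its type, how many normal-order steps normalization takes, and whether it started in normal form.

resulting normal form:
  vnil Nat
inferred type:
  Vec Nat 0
normal-order step count: 12
term was already normal: no
first redex: a beta-redex


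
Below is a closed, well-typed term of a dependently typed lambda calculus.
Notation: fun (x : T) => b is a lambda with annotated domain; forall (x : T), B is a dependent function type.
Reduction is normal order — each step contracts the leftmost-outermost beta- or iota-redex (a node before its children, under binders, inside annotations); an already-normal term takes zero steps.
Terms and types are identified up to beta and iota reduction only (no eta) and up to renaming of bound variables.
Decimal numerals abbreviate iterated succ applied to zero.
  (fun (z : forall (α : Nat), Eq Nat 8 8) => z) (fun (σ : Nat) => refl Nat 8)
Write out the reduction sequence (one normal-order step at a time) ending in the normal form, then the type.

reduction (normal order):
  (fun (z : forall (α : Nat), Eq Nat 8 8) => z) (fun (σ : Nat) => refl Nat 8)
  ~> fun (z : Nat) => refl Nat 8
the term's type:
  forall (z : Nat), Eq Nat 8 8


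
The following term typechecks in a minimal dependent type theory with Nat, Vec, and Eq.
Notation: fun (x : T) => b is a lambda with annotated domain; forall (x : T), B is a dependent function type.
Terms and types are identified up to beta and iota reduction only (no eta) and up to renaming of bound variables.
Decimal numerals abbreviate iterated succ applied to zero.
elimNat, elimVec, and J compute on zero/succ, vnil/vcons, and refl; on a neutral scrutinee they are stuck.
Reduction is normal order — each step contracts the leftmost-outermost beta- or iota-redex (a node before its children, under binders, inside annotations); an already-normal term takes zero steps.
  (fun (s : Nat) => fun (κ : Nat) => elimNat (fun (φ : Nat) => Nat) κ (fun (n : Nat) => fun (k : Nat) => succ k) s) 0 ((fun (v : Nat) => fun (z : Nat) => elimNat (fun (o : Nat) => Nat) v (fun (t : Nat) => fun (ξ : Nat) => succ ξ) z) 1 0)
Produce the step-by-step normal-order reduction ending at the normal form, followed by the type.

normal-order reduction:
  (fun (s : Nat) => fun (κ : Nat) => elimNat (fun (φ : Nat) => Nat) κ (fun (n : Nat) => fun (k : Nat) => succ k) s) 0 ((fun (v : Nat) => fun (z : Nat) => elimNat (fun (o : Nat) => Nat) v (fun (t : Nat) => fun (ξ : Nat) => succ ξ) z) 1 0)
  ~> (fun (s : Nat) => elimNat (fun (κ : Nat) => Nat) s (fun (φ : Nat) => fun (n : Nat) => succ n) 0) ((fun (k : Nat) => fun (v : Nat) => elimNat (fun (z : Nat) => Nat) k (fun (o : Nat) => fun (t : Nat) => succ t) v) 1 0)
  ~> elimNat (fun (s : Nat) => Nat) ((fun (κ : Nat) => fun (φ : Nat) => elimNat (fun (n : Nat) => Nat) κ (fun (k : Nat) => fun (v : Nat) => succ v) φ) 1 0) (fun (z : Nat) => fun (o : Nat) => succ o) 0
  ~> (fun (s : Nat) => fun (κ : Nat) => elimNat (fun (φ : Nat) => Nat) s (fun (n : Nat) => fun (k : Nat) => succ k) κ) 1 0
  ~> (fun (s : Nat) => elimNat (fun (κ : Nat) => Nat) 1 (fun (φ : Nat) => fun (n : Nat) => succ n) s) 0
  ~> elimNat (fun (s : Nat) => Nat) 1 (fun (κ : Nat) => fun (φ : Nat) => succ φ) 0
  ~> 1
inferred type:
  Nat


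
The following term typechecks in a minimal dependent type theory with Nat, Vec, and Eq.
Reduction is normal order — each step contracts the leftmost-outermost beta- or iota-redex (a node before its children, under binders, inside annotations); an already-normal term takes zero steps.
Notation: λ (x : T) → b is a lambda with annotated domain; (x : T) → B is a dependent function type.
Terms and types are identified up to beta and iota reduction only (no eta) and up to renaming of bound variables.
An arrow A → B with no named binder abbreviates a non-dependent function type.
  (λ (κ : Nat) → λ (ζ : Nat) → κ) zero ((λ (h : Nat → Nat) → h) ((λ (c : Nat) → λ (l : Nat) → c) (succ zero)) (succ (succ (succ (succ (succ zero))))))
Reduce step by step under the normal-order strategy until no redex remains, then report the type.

normal-order reduction:
  (λ (κ : Nat) → λ (ζ : Nat) → κ) zero ((λ (h : Nat → Nat) → h) ((λ (c : Nat) → λ (l : Nat) → c) (succ zero)) (succ (succ (succ (succ (succ zero))))))
  ~> (λ (κ : Nat) → zero) ((λ (ζ : Nat → Nat) → ζ) ((λ (h : Nat) → λ (c : Nat) → h) (succ zero)) (succ (succ (succ (succ (succ zero))))))
  ~> zero
inferred type:
  Nat


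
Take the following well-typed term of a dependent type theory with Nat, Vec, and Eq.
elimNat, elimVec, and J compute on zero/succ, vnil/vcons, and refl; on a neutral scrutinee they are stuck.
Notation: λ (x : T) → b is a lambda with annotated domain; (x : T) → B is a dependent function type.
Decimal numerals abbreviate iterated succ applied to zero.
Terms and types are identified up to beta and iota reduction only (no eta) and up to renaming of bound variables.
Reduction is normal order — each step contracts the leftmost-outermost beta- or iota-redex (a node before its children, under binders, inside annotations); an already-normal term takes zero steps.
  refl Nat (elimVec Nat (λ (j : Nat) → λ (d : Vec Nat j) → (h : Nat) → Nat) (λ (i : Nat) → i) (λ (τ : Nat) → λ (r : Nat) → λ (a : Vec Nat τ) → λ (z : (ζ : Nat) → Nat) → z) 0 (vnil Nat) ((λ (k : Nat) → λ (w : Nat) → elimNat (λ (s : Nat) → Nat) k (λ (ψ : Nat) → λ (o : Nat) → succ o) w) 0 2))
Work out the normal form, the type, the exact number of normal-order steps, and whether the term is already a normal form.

reduced normal form:
  refl Nat 2
inferred type:
  Eq Nat 2 2
steps to reach normal form (normal order): 11
started in normal form: no
first redex: an elimVec iota-redex


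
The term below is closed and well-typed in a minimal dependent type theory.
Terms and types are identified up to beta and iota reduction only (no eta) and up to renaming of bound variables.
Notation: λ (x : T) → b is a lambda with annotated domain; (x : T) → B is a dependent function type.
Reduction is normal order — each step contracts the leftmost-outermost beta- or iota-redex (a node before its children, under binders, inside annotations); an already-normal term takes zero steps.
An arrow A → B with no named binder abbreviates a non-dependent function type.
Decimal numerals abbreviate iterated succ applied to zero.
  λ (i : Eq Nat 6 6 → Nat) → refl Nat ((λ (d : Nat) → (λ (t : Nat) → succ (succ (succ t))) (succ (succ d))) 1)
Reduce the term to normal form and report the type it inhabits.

resulting normal form:
  λ (i : Eq Nat 6 6 → Nat) → refl Nat 6
type:
  (Eq Nat 6 6 → Nat) → Eq Nat 6 6
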